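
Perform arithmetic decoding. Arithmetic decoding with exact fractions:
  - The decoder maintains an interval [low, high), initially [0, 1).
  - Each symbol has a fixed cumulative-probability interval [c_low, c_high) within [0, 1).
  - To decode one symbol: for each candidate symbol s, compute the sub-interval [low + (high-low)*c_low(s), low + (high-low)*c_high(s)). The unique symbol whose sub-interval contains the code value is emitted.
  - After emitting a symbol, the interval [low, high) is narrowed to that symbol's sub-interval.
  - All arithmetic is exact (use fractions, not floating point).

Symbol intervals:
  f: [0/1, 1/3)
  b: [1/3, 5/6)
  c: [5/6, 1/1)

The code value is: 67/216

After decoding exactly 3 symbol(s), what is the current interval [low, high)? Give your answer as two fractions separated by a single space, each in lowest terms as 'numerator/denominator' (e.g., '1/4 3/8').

Answer: 8/27 35/108

Derivation:
Step 1: interval [0/1, 1/1), width = 1/1 - 0/1 = 1/1
  'f': [0/1 + 1/1*0/1, 0/1 + 1/1*1/3) = [0/1, 1/3) <- contains code 67/216
  'b': [0/1 + 1/1*1/3, 0/1 + 1/1*5/6) = [1/3, 5/6)
  'c': [0/1 + 1/1*5/6, 0/1 + 1/1*1/1) = [5/6, 1/1)
  emit 'f', narrow to [0/1, 1/3)
Step 2: interval [0/1, 1/3), width = 1/3 - 0/1 = 1/3
  'f': [0/1 + 1/3*0/1, 0/1 + 1/3*1/3) = [0/1, 1/9)
  'b': [0/1 + 1/3*1/3, 0/1 + 1/3*5/6) = [1/9, 5/18)
  'c': [0/1 + 1/3*5/6, 0/1 + 1/3*1/1) = [5/18, 1/3) <- contains code 67/216
  emit 'c', narrow to [5/18, 1/3)
Step 3: interval [5/18, 1/3), width = 1/3 - 5/18 = 1/18
  'f': [5/18 + 1/18*0/1, 5/18 + 1/18*1/3) = [5/18, 8/27)
  'b': [5/18 + 1/18*1/3, 5/18 + 1/18*5/6) = [8/27, 35/108) <- contains code 67/216
  'c': [5/18 + 1/18*5/6, 5/18 + 1/18*1/1) = [35/108, 1/3)
  emit 'b', narrow to [8/27, 35/108)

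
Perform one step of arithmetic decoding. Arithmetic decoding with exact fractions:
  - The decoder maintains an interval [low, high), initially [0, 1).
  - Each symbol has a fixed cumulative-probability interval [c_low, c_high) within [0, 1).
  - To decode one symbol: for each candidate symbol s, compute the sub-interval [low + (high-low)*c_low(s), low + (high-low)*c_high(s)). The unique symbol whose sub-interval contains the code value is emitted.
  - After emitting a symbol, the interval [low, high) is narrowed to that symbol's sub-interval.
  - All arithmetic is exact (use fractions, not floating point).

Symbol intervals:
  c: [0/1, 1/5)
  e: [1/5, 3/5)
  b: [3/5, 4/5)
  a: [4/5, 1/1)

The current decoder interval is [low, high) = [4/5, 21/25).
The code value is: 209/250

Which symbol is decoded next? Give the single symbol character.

Answer: a

Derivation:
Interval width = high − low = 21/25 − 4/5 = 1/25
Scaled code = (code − low) / width = (209/250 − 4/5) / 1/25 = 9/10
  c: [0/1, 1/5) 
  e: [1/5, 3/5) 
  b: [3/5, 4/5) 
  a: [4/5, 1/1) ← scaled code falls here ✓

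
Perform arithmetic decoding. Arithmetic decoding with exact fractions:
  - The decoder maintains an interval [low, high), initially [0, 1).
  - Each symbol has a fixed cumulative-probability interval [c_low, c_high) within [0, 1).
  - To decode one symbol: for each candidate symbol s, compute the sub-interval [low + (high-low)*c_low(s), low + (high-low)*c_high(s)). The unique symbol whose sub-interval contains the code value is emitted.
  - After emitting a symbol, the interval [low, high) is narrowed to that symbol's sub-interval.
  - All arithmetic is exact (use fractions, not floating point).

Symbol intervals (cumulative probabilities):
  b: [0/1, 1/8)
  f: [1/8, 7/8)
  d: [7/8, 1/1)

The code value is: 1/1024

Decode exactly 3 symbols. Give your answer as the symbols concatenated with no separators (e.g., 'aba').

Answer: bbb

Derivation:
Step 1: interval [0/1, 1/1), width = 1/1 - 0/1 = 1/1
  'b': [0/1 + 1/1*0/1, 0/1 + 1/1*1/8) = [0/1, 1/8) <- contains code 1/1024
  'f': [0/1 + 1/1*1/8, 0/1 + 1/1*7/8) = [1/8, 7/8)
  'd': [0/1 + 1/1*7/8, 0/1 + 1/1*1/1) = [7/8, 1/1)
  emit 'b', narrow to [0/1, 1/8)
Step 2: interval [0/1, 1/8), width = 1/8 - 0/1 = 1/8
  'b': [0/1 + 1/8*0/1, 0/1 + 1/8*1/8) = [0/1, 1/64) <- contains code 1/1024
  'f': [0/1 + 1/8*1/8, 0/1 + 1/8*7/8) = [1/64, 7/64)
  'd': [0/1 + 1/8*7/8, 0/1 + 1/8*1/1) = [7/64, 1/8)
  emit 'b', narrow to [0/1, 1/64)
Step 3: interval [0/1, 1/64), width = 1/64 - 0/1 = 1/64
  'b': [0/1 + 1/64*0/1, 0/1 + 1/64*1/8) = [0/1, 1/512) <- contains code 1/1024
  'f': [0/1 + 1/64*1/8, 0/1 + 1/64*7/8) = [1/512, 7/512)
  'd': [0/1 + 1/64*7/8, 0/1 + 1/64*1/1) = [7/512, 1/64)
  emit 'b', narrow to [0/1, 1/512)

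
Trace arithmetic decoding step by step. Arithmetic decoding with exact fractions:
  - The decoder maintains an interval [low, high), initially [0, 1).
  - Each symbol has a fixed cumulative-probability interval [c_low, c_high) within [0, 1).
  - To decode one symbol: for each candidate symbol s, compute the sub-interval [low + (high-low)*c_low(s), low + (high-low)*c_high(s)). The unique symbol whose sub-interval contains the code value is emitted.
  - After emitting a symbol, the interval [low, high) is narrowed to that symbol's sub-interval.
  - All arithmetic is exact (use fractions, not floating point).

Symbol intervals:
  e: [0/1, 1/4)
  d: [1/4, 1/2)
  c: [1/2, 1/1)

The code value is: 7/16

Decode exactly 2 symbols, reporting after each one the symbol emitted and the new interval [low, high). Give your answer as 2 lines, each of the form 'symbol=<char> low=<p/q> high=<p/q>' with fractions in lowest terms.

Step 1: interval [0/1, 1/1), width = 1/1 - 0/1 = 1/1
  'e': [0/1 + 1/1*0/1, 0/1 + 1/1*1/4) = [0/1, 1/4)
  'd': [0/1 + 1/1*1/4, 0/1 + 1/1*1/2) = [1/4, 1/2) <- contains code 7/16
  'c': [0/1 + 1/1*1/2, 0/1 + 1/1*1/1) = [1/2, 1/1)
  emit 'd', narrow to [1/4, 1/2)
Step 2: interval [1/4, 1/2), width = 1/2 - 1/4 = 1/4
  'e': [1/4 + 1/4*0/1, 1/4 + 1/4*1/4) = [1/4, 5/16)
  'd': [1/4 + 1/4*1/4, 1/4 + 1/4*1/2) = [5/16, 3/8)
  'c': [1/4 + 1/4*1/2, 1/4 + 1/4*1/1) = [3/8, 1/2) <- contains code 7/16
  emit 'c', narrow to [3/8, 1/2)

Answer: symbol=d low=1/4 high=1/2
symbol=c low=3/8 high=1/2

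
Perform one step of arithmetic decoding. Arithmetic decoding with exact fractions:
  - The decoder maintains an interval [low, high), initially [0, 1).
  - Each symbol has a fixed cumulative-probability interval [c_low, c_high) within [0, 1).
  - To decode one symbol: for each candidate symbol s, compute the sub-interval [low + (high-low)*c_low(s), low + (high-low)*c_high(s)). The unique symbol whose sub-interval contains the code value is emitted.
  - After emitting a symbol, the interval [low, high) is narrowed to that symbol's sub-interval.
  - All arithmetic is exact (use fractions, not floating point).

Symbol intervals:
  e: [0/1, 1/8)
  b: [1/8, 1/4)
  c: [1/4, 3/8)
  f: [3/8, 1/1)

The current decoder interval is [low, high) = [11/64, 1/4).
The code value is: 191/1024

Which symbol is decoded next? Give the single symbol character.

Answer: b

Derivation:
Interval width = high − low = 1/4 − 11/64 = 5/64
Scaled code = (code − low) / width = (191/1024 − 11/64) / 5/64 = 3/16
  e: [0/1, 1/8) 
  b: [1/8, 1/4) ← scaled code falls here ✓
  c: [1/4, 3/8) 
  f: [3/8, 1/1) 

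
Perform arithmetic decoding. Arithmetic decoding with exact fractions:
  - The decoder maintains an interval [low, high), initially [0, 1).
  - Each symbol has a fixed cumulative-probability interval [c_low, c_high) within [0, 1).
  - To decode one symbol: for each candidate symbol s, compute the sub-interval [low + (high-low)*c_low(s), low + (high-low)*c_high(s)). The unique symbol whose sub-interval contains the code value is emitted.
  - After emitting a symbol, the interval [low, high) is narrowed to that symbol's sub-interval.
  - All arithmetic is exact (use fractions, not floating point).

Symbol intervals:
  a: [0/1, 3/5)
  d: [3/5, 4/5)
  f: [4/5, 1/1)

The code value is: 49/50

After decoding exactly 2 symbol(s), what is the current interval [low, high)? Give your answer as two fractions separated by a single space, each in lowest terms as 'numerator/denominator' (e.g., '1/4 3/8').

Step 1: interval [0/1, 1/1), width = 1/1 - 0/1 = 1/1
  'a': [0/1 + 1/1*0/1, 0/1 + 1/1*3/5) = [0/1, 3/5)
  'd': [0/1 + 1/1*3/5, 0/1 + 1/1*4/5) = [3/5, 4/5)
  'f': [0/1 + 1/1*4/5, 0/1 + 1/1*1/1) = [4/5, 1/1) <- contains code 49/50
  emit 'f', narrow to [4/5, 1/1)
Step 2: interval [4/5, 1/1), width = 1/1 - 4/5 = 1/5
  'a': [4/5 + 1/5*0/1, 4/5 + 1/5*3/5) = [4/5, 23/25)
  'd': [4/5 + 1/5*3/5, 4/5 + 1/5*4/5) = [23/25, 24/25)
  'f': [4/5 + 1/5*4/5, 4/5 + 1/5*1/1) = [24/25, 1/1) <- contains code 49/50
  emit 'f', narrow to [24/25, 1/1)

Answer: 24/25 1/1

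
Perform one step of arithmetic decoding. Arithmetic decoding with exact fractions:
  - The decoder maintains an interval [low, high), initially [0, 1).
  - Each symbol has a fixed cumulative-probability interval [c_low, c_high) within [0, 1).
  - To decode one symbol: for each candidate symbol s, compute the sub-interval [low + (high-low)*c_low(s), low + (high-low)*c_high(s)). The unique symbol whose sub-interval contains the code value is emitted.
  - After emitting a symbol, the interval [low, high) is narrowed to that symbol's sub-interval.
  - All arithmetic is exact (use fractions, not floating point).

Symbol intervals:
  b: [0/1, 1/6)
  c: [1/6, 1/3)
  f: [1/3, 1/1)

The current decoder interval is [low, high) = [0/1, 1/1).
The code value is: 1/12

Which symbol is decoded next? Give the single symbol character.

Answer: b

Derivation:
Interval width = high − low = 1/1 − 0/1 = 1/1
Scaled code = (code − low) / width = (1/12 − 0/1) / 1/1 = 1/12
  b: [0/1, 1/6) ← scaled code falls here ✓
  c: [1/6, 1/3) 
  f: [1/3, 1/1) 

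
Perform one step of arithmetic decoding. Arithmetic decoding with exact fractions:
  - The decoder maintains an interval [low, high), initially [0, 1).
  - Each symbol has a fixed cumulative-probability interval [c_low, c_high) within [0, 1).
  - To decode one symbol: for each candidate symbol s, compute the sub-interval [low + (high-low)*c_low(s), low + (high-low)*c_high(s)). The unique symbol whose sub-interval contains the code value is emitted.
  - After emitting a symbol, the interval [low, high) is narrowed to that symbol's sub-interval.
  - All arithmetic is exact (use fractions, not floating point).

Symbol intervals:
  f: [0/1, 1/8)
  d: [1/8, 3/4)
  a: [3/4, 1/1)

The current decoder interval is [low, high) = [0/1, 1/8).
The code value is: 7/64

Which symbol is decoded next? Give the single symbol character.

Interval width = high − low = 1/8 − 0/1 = 1/8
Scaled code = (code − low) / width = (7/64 − 0/1) / 1/8 = 7/8
  f: [0/1, 1/8) 
  d: [1/8, 3/4) 
  a: [3/4, 1/1) ← scaled code falls here ✓

Answer: a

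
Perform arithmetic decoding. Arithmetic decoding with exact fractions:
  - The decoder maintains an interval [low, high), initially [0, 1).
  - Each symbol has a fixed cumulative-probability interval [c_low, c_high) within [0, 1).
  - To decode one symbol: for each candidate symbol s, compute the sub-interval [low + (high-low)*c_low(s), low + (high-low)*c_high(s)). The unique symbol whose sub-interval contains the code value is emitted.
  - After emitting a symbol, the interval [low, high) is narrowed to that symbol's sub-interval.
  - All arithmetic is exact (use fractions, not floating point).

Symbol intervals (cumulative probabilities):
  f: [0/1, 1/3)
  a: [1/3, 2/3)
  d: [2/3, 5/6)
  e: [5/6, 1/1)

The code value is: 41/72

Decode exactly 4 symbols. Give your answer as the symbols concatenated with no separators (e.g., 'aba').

Step 1: interval [0/1, 1/1), width = 1/1 - 0/1 = 1/1
  'f': [0/1 + 1/1*0/1, 0/1 + 1/1*1/3) = [0/1, 1/3)
  'a': [0/1 + 1/1*1/3, 0/1 + 1/1*2/3) = [1/3, 2/3) <- contains code 41/72
  'd': [0/1 + 1/1*2/3, 0/1 + 1/1*5/6) = [2/3, 5/6)
  'e': [0/1 + 1/1*5/6, 0/1 + 1/1*1/1) = [5/6, 1/1)
  emit 'a', narrow to [1/3, 2/3)
Step 2: interval [1/3, 2/3), width = 2/3 - 1/3 = 1/3
  'f': [1/3 + 1/3*0/1, 1/3 + 1/3*1/3) = [1/3, 4/9)
  'a': [1/3 + 1/3*1/3, 1/3 + 1/3*2/3) = [4/9, 5/9)
  'd': [1/3 + 1/3*2/3, 1/3 + 1/3*5/6) = [5/9, 11/18) <- contains code 41/72
  'e': [1/3 + 1/3*5/6, 1/3 + 1/3*1/1) = [11/18, 2/3)
  emit 'd', narrow to [5/9, 11/18)
Step 3: interval [5/9, 11/18), width = 11/18 - 5/9 = 1/18
  'f': [5/9 + 1/18*0/1, 5/9 + 1/18*1/3) = [5/9, 31/54) <- contains code 41/72
  'a': [5/9 + 1/18*1/3, 5/9 + 1/18*2/3) = [31/54, 16/27)
  'd': [5/9 + 1/18*2/3, 5/9 + 1/18*5/6) = [16/27, 65/108)
  'e': [5/9 + 1/18*5/6, 5/9 + 1/18*1/1) = [65/108, 11/18)
  emit 'f', narrow to [5/9, 31/54)
Step 4: interval [5/9, 31/54), width = 31/54 - 5/9 = 1/54
  'f': [5/9 + 1/54*0/1, 5/9 + 1/54*1/3) = [5/9, 91/162)
  'a': [5/9 + 1/54*1/3, 5/9 + 1/54*2/3) = [91/162, 46/81)
  'd': [5/9 + 1/54*2/3, 5/9 + 1/54*5/6) = [46/81, 185/324) <- contains code 41/72
  'e': [5/9 + 1/54*5/6, 5/9 + 1/54*1/1) = [185/324, 31/54)
  emit 'd', narrow to [46/81, 185/324)

Answer: adfd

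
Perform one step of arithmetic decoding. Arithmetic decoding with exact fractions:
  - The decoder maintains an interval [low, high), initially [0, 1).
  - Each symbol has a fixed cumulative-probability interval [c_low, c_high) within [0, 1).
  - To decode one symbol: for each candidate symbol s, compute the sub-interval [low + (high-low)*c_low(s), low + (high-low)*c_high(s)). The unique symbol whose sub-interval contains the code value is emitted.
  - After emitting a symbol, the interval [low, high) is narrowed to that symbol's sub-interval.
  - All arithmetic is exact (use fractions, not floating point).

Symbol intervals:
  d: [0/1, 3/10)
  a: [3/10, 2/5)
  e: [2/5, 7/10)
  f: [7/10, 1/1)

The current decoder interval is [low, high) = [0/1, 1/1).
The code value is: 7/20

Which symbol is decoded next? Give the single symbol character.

Answer: a

Derivation:
Interval width = high − low = 1/1 − 0/1 = 1/1
Scaled code = (code − low) / width = (7/20 − 0/1) / 1/1 = 7/20
  d: [0/1, 3/10) 
  a: [3/10, 2/5) ← scaled code falls here ✓
  e: [2/5, 7/10) 
  f: [7/10, 1/1) 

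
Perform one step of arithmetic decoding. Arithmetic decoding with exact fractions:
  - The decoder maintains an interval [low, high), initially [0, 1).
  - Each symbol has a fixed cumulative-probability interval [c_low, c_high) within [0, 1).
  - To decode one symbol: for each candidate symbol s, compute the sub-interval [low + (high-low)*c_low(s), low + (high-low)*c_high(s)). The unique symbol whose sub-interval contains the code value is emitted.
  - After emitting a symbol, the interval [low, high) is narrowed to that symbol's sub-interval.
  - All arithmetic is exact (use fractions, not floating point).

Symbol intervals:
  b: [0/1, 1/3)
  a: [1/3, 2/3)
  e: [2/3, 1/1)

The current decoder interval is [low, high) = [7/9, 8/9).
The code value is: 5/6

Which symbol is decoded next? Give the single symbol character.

Interval width = high − low = 8/9 − 7/9 = 1/9
Scaled code = (code − low) / width = (5/6 − 7/9) / 1/9 = 1/2
  b: [0/1, 1/3) 
  a: [1/3, 2/3) ← scaled code falls here ✓
  e: [2/3, 1/1) 

Answer: a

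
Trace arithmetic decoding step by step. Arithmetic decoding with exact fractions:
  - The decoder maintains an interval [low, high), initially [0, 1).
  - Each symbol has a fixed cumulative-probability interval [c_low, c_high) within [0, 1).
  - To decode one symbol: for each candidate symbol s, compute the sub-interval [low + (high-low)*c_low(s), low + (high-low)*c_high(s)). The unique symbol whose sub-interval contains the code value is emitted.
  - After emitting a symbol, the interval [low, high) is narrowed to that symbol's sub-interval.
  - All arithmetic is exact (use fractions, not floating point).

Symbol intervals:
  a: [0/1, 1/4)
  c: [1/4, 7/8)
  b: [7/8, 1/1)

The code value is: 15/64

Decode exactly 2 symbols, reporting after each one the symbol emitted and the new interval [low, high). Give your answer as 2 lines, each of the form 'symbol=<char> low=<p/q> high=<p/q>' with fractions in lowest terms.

Step 1: interval [0/1, 1/1), width = 1/1 - 0/1 = 1/1
  'a': [0/1 + 1/1*0/1, 0/1 + 1/1*1/4) = [0/1, 1/4) <- contains code 15/64
  'c': [0/1 + 1/1*1/4, 0/1 + 1/1*7/8) = [1/4, 7/8)
  'b': [0/1 + 1/1*7/8, 0/1 + 1/1*1/1) = [7/8, 1/1)
  emit 'a', narrow to [0/1, 1/4)
Step 2: interval [0/1, 1/4), width = 1/4 - 0/1 = 1/4
  'a': [0/1 + 1/4*0/1, 0/1 + 1/4*1/4) = [0/1, 1/16)
  'c': [0/1 + 1/4*1/4, 0/1 + 1/4*7/8) = [1/16, 7/32)
  'b': [0/1 + 1/4*7/8, 0/1 + 1/4*1/1) = [7/32, 1/4) <- contains code 15/64
  emit 'b', narrow to [7/32, 1/4)

Answer: symbol=a low=0/1 high=1/4
symbol=b low=7/32 high=1/4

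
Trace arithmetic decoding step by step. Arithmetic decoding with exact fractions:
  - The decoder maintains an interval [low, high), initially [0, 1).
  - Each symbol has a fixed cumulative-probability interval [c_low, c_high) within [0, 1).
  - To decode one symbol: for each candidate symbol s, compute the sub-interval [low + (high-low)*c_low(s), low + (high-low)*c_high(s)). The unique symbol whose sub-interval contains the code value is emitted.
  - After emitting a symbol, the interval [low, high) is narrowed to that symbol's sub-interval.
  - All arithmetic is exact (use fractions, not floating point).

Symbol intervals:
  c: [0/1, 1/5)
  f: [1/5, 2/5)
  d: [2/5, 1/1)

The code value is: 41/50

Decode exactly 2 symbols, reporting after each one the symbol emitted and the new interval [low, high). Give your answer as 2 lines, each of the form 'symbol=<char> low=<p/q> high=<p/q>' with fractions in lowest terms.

Step 1: interval [0/1, 1/1), width = 1/1 - 0/1 = 1/1
  'c': [0/1 + 1/1*0/1, 0/1 + 1/1*1/5) = [0/1, 1/5)
  'f': [0/1 + 1/1*1/5, 0/1 + 1/1*2/5) = [1/5, 2/5)
  'd': [0/1 + 1/1*2/5, 0/1 + 1/1*1/1) = [2/5, 1/1) <- contains code 41/50
  emit 'd', narrow to [2/5, 1/1)
Step 2: interval [2/5, 1/1), width = 1/1 - 2/5 = 3/5
  'c': [2/5 + 3/5*0/1, 2/5 + 3/5*1/5) = [2/5, 13/25)
  'f': [2/5 + 3/5*1/5, 2/5 + 3/5*2/5) = [13/25, 16/25)
  'd': [2/5 + 3/5*2/5, 2/5 + 3/5*1/1) = [16/25, 1/1) <- contains code 41/50
  emit 'd', narrow to [16/25, 1/1)

Answer: symbol=d low=2/5 high=1/1
symbol=d low=16/25 high=1/1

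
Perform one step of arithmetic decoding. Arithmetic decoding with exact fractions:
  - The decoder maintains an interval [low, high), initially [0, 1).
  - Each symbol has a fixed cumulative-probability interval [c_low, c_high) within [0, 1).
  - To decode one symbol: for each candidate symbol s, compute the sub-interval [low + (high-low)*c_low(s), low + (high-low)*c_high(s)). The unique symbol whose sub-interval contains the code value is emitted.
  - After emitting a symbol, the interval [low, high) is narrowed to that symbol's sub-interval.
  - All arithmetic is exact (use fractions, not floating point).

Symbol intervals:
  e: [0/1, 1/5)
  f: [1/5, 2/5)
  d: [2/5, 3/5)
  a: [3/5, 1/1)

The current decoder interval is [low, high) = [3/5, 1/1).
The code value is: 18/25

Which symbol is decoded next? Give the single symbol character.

Interval width = high − low = 1/1 − 3/5 = 2/5
Scaled code = (code − low) / width = (18/25 − 3/5) / 2/5 = 3/10
  e: [0/1, 1/5) 
  f: [1/5, 2/5) ← scaled code falls here ✓
  d: [2/5, 3/5) 
  a: [3/5, 1/1) 

Answer: f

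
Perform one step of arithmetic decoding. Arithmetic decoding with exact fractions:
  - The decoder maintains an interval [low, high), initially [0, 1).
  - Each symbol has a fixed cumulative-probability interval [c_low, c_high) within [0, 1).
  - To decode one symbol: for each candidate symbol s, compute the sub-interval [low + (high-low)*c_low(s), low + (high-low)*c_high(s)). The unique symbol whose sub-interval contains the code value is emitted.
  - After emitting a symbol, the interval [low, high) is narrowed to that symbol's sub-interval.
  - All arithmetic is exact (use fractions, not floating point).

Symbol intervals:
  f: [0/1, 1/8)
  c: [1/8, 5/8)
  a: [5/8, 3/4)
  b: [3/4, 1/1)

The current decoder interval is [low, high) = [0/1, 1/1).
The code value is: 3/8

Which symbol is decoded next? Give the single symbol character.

Answer: c

Derivation:
Interval width = high − low = 1/1 − 0/1 = 1/1
Scaled code = (code − low) / width = (3/8 − 0/1) / 1/1 = 3/8
  f: [0/1, 1/8) 
  c: [1/8, 5/8) ← scaled code falls here ✓
  a: [5/8, 3/4) 
  b: [3/4, 1/1) 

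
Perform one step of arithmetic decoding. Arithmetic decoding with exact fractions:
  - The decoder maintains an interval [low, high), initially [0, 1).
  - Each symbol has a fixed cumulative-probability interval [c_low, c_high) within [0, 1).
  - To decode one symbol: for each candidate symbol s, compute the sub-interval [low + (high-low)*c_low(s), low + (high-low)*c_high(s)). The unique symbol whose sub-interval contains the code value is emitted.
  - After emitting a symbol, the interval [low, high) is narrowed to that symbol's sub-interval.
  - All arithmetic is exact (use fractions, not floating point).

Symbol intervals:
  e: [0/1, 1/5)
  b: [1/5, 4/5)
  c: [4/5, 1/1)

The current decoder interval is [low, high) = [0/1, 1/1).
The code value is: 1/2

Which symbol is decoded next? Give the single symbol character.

Interval width = high − low = 1/1 − 0/1 = 1/1
Scaled code = (code − low) / width = (1/2 − 0/1) / 1/1 = 1/2
  e: [0/1, 1/5) 
  b: [1/5, 4/5) ← scaled code falls here ✓
  c: [4/5, 1/1) 

Answer: b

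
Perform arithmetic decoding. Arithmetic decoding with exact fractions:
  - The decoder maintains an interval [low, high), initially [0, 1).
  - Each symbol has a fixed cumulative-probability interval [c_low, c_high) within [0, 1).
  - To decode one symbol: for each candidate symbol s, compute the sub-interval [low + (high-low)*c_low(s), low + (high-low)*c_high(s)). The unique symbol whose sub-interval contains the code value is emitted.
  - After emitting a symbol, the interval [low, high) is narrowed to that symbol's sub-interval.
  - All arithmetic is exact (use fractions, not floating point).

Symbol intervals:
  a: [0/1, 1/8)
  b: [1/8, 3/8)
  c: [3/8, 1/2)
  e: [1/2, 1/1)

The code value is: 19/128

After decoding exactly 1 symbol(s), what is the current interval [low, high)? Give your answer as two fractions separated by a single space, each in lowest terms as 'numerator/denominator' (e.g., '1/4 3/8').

Step 1: interval [0/1, 1/1), width = 1/1 - 0/1 = 1/1
  'a': [0/1 + 1/1*0/1, 0/1 + 1/1*1/8) = [0/1, 1/8)
  'b': [0/1 + 1/1*1/8, 0/1 + 1/1*3/8) = [1/8, 3/8) <- contains code 19/128
  'c': [0/1 + 1/1*3/8, 0/1 + 1/1*1/2) = [3/8, 1/2)
  'e': [0/1 + 1/1*1/2, 0/1 + 1/1*1/1) = [1/2, 1/1)
  emit 'b', narrow to [1/8, 3/8)

Answer: 1/8 3/8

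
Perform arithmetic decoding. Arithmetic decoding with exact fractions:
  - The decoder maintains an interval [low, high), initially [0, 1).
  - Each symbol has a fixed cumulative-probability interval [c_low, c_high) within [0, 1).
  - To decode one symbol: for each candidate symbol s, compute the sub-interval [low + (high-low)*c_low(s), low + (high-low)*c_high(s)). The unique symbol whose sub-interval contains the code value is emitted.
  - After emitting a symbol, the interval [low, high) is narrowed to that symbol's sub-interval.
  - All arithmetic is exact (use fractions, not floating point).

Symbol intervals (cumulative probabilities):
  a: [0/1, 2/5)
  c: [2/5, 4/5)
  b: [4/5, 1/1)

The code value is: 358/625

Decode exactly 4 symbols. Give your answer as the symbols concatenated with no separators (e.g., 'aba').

Step 1: interval [0/1, 1/1), width = 1/1 - 0/1 = 1/1
  'a': [0/1 + 1/1*0/1, 0/1 + 1/1*2/5) = [0/1, 2/5)
  'c': [0/1 + 1/1*2/5, 0/1 + 1/1*4/5) = [2/5, 4/5) <- contains code 358/625
  'b': [0/1 + 1/1*4/5, 0/1 + 1/1*1/1) = [4/5, 1/1)
  emit 'c', narrow to [2/5, 4/5)
Step 2: interval [2/5, 4/5), width = 4/5 - 2/5 = 2/5
  'a': [2/5 + 2/5*0/1, 2/5 + 2/5*2/5) = [2/5, 14/25)
  'c': [2/5 + 2/5*2/5, 2/5 + 2/5*4/5) = [14/25, 18/25) <- contains code 358/625
  'b': [2/5 + 2/5*4/5, 2/5 + 2/5*1/1) = [18/25, 4/5)
  emit 'c', narrow to [14/25, 18/25)
Step 3: interval [14/25, 18/25), width = 18/25 - 14/25 = 4/25
  'a': [14/25 + 4/25*0/1, 14/25 + 4/25*2/5) = [14/25, 78/125) <- contains code 358/625
  'c': [14/25 + 4/25*2/5, 14/25 + 4/25*4/5) = [78/125, 86/125)
  'b': [14/25 + 4/25*4/5, 14/25 + 4/25*1/1) = [86/125, 18/25)
  emit 'a', narrow to [14/25, 78/125)
Step 4: interval [14/25, 78/125), width = 78/125 - 14/25 = 8/125
  'a': [14/25 + 8/125*0/1, 14/25 + 8/125*2/5) = [14/25, 366/625) <- contains code 358/625
  'c': [14/25 + 8/125*2/5, 14/25 + 8/125*4/5) = [366/625, 382/625)
  'b': [14/25 + 8/125*4/5, 14/25 + 8/125*1/1) = [382/625, 78/125)
  emit 'a', narrow to [14/25, 366/625)

Answer: ccaa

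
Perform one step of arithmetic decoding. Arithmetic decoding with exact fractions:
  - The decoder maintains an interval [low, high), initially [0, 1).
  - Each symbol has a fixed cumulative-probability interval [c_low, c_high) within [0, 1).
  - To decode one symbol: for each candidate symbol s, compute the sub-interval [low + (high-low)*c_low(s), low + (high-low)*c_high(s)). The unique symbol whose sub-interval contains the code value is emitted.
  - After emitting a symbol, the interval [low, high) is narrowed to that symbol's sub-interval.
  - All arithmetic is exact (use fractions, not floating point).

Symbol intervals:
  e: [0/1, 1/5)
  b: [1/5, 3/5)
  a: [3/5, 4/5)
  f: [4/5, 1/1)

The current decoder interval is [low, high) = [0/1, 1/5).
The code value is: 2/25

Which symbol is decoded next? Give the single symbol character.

Interval width = high − low = 1/5 − 0/1 = 1/5
Scaled code = (code − low) / width = (2/25 − 0/1) / 1/5 = 2/5
  e: [0/1, 1/5) 
  b: [1/5, 3/5) ← scaled code falls here ✓
  a: [3/5, 4/5) 
  f: [4/5, 1/1) 

Answer: b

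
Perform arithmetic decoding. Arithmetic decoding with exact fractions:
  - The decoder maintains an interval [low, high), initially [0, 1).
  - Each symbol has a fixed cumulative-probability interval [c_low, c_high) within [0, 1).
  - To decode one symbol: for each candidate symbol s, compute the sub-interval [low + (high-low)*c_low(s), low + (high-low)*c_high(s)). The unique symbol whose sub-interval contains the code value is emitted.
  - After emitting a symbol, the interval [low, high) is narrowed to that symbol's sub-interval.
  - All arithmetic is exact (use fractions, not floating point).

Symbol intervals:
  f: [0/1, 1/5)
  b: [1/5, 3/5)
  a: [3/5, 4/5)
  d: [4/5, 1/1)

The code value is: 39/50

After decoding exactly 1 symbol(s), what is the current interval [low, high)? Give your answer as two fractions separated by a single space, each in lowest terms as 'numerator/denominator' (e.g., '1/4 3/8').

Step 1: interval [0/1, 1/1), width = 1/1 - 0/1 = 1/1
  'f': [0/1 + 1/1*0/1, 0/1 + 1/1*1/5) = [0/1, 1/5)
  'b': [0/1 + 1/1*1/5, 0/1 + 1/1*3/5) = [1/5, 3/5)
  'a': [0/1 + 1/1*3/5, 0/1 + 1/1*4/5) = [3/5, 4/5) <- contains code 39/50
  'd': [0/1 + 1/1*4/5, 0/1 + 1/1*1/1) = [4/5, 1/1)
  emit 'a', narrow to [3/5, 4/5)

Answer: 3/5 4/5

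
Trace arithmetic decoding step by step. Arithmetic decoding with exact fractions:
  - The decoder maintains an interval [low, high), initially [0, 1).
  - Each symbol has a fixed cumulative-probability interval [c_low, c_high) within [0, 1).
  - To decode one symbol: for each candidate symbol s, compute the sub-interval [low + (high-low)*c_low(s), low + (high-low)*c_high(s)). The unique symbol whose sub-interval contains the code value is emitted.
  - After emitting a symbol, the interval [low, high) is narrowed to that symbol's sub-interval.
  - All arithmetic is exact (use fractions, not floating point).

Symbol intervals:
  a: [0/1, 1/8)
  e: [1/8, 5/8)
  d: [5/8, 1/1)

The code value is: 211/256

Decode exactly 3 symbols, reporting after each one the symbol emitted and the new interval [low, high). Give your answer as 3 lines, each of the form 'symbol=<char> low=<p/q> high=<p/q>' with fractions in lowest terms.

Step 1: interval [0/1, 1/1), width = 1/1 - 0/1 = 1/1
  'a': [0/1 + 1/1*0/1, 0/1 + 1/1*1/8) = [0/1, 1/8)
  'e': [0/1 + 1/1*1/8, 0/1 + 1/1*5/8) = [1/8, 5/8)
  'd': [0/1 + 1/1*5/8, 0/1 + 1/1*1/1) = [5/8, 1/1) <- contains code 211/256
  emit 'd', narrow to [5/8, 1/1)
Step 2: interval [5/8, 1/1), width = 1/1 - 5/8 = 3/8
  'a': [5/8 + 3/8*0/1, 5/8 + 3/8*1/8) = [5/8, 43/64)
  'e': [5/8 + 3/8*1/8, 5/8 + 3/8*5/8) = [43/64, 55/64) <- contains code 211/256
  'd': [5/8 + 3/8*5/8, 5/8 + 3/8*1/1) = [55/64, 1/1)
  emit 'e', narrow to [43/64, 55/64)
Step 3: interval [43/64, 55/64), width = 55/64 - 43/64 = 3/16
  'a': [43/64 + 3/16*0/1, 43/64 + 3/16*1/8) = [43/64, 89/128)
  'e': [43/64 + 3/16*1/8, 43/64 + 3/16*5/8) = [89/128, 101/128)
  'd': [43/64 + 3/16*5/8, 43/64 + 3/16*1/1) = [101/128, 55/64) <- contains code 211/256
  emit 'd', narrow to [101/128, 55/64)

Answer: symbol=d low=5/8 high=1/1
symbol=e low=43/64 high=55/64
symbol=d low=101/128 high=55/64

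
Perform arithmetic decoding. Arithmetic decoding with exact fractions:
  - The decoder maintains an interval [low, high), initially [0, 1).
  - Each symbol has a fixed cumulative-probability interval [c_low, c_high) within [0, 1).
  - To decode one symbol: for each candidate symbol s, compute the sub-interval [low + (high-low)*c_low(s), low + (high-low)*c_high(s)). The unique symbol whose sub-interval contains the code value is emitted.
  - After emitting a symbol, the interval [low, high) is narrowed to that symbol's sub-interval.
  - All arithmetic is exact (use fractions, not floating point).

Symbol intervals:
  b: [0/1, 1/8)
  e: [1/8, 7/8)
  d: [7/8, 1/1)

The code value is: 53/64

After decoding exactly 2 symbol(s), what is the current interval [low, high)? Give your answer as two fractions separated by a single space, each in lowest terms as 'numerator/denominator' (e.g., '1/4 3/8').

Step 1: interval [0/1, 1/1), width = 1/1 - 0/1 = 1/1
  'b': [0/1 + 1/1*0/1, 0/1 + 1/1*1/8) = [0/1, 1/8)
  'e': [0/1 + 1/1*1/8, 0/1 + 1/1*7/8) = [1/8, 7/8) <- contains code 53/64
  'd': [0/1 + 1/1*7/8, 0/1 + 1/1*1/1) = [7/8, 1/1)
  emit 'e', narrow to [1/8, 7/8)
Step 2: interval [1/8, 7/8), width = 7/8 - 1/8 = 3/4
  'b': [1/8 + 3/4*0/1, 1/8 + 3/4*1/8) = [1/8, 7/32)
  'e': [1/8 + 3/4*1/8, 1/8 + 3/4*7/8) = [7/32, 25/32)
  'd': [1/8 + 3/4*7/8, 1/8 + 3/4*1/1) = [25/32, 7/8) <- contains code 53/64
  emit 'd', narrow to [25/32, 7/8)

Answer: 25/32 7/8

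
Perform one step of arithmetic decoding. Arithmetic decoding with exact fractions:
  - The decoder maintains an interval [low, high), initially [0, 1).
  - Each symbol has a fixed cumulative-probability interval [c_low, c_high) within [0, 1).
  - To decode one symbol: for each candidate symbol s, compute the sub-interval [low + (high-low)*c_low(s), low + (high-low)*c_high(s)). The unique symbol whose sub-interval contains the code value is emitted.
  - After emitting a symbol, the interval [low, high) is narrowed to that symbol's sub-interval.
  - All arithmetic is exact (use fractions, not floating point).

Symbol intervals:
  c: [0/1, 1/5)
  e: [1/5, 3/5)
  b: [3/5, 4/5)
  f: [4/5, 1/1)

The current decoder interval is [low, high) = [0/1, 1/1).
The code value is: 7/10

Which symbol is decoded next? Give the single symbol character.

Interval width = high − low = 1/1 − 0/1 = 1/1
Scaled code = (code − low) / width = (7/10 − 0/1) / 1/1 = 7/10
  c: [0/1, 1/5) 
  e: [1/5, 3/5) 
  b: [3/5, 4/5) ← scaled code falls here ✓
  f: [4/5, 1/1) 

Answer: b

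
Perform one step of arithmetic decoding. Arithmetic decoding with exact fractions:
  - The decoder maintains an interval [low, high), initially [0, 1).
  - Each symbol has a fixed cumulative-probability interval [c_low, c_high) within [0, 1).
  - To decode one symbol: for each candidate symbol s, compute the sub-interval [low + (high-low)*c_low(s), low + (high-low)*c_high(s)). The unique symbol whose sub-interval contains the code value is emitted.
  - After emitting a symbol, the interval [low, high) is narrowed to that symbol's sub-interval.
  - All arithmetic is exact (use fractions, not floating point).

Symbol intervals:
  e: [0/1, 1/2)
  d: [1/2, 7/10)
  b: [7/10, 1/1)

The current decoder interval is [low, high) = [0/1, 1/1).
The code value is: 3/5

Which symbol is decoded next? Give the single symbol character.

Interval width = high − low = 1/1 − 0/1 = 1/1
Scaled code = (code − low) / width = (3/5 − 0/1) / 1/1 = 3/5
  e: [0/1, 1/2) 
  d: [1/2, 7/10) ← scaled code falls here ✓
  b: [7/10, 1/1) 

Answer: d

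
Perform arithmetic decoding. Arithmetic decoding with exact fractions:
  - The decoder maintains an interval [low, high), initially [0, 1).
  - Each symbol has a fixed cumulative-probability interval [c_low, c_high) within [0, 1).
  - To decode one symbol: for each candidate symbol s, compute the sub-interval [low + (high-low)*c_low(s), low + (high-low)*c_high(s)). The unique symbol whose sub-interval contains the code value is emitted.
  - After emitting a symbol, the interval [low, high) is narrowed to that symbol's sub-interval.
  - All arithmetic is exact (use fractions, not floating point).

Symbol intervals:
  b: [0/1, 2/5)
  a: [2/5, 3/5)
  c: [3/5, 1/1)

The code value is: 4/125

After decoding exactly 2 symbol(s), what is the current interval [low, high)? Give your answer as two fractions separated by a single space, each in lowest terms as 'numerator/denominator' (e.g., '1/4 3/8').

Answer: 0/1 4/25

Derivation:
Step 1: interval [0/1, 1/1), width = 1/1 - 0/1 = 1/1
  'b': [0/1 + 1/1*0/1, 0/1 + 1/1*2/5) = [0/1, 2/5) <- contains code 4/125
  'a': [0/1 + 1/1*2/5, 0/1 + 1/1*3/5) = [2/5, 3/5)
  'c': [0/1 + 1/1*3/5, 0/1 + 1/1*1/1) = [3/5, 1/1)
  emit 'b', narrow to [0/1, 2/5)
Step 2: interval [0/1, 2/5), width = 2/5 - 0/1 = 2/5
  'b': [0/1 + 2/5*0/1, 0/1 + 2/5*2/5) = [0/1, 4/25) <- contains code 4/125
  'a': [0/1 + 2/5*2/5, 0/1 + 2/5*3/5) = [4/25, 6/25)
  'c': [0/1 + 2/5*3/5, 0/1 + 2/5*1/1) = [6/25, 2/5)
  emit 'b', narrow to [0/1, 4/25)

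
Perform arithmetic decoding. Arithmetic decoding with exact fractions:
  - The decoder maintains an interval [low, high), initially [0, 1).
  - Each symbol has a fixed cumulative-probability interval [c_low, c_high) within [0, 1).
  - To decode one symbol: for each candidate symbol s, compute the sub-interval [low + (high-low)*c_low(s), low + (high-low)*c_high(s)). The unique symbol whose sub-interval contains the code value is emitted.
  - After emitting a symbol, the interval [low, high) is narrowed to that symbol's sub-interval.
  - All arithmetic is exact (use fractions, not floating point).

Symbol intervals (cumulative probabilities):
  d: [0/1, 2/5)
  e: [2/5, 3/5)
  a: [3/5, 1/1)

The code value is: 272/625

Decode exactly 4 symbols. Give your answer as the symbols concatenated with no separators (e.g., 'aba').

Answer: eded

Derivation:
Step 1: interval [0/1, 1/1), width = 1/1 - 0/1 = 1/1
  'd': [0/1 + 1/1*0/1, 0/1 + 1/1*2/5) = [0/1, 2/5)
  'e': [0/1 + 1/1*2/5, 0/1 + 1/1*3/5) = [2/5, 3/5) <- contains code 272/625
  'a': [0/1 + 1/1*3/5, 0/1 + 1/1*1/1) = [3/5, 1/1)
  emit 'e', narrow to [2/5, 3/5)
Step 2: interval [2/5, 3/5), width = 3/5 - 2/5 = 1/5
  'd': [2/5 + 1/5*0/1, 2/5 + 1/5*2/5) = [2/5, 12/25) <- contains code 272/625
  'e': [2/5 + 1/5*2/5, 2/5 + 1/5*3/5) = [12/25, 13/25)
  'a': [2/5 + 1/5*3/5, 2/5 + 1/5*1/1) = [13/25, 3/5)
  emit 'd', narrow to [2/5, 12/25)
Step 3: interval [2/5, 12/25), width = 12/25 - 2/5 = 2/25
  'd': [2/5 + 2/25*0/1, 2/5 + 2/25*2/5) = [2/5, 54/125)
  'e': [2/5 + 2/25*2/5, 2/5 + 2/25*3/5) = [54/125, 56/125) <- contains code 272/625
  'a': [2/5 + 2/25*3/5, 2/5 + 2/25*1/1) = [56/125, 12/25)
  emit 'e', narrow to [54/125, 56/125)
Step 4: interval [54/125, 56/125), width = 56/125 - 54/125 = 2/125
  'd': [54/125 + 2/125*0/1, 54/125 + 2/125*2/5) = [54/125, 274/625) <- contains code 272/625
  'e': [54/125 + 2/125*2/5, 54/125 + 2/125*3/5) = [274/625, 276/625)
  'a': [54/125 + 2/125*3/5, 54/125 + 2/125*1/1) = [276/625, 56/125)
  emit 'd', narrow to [54/125, 274/625)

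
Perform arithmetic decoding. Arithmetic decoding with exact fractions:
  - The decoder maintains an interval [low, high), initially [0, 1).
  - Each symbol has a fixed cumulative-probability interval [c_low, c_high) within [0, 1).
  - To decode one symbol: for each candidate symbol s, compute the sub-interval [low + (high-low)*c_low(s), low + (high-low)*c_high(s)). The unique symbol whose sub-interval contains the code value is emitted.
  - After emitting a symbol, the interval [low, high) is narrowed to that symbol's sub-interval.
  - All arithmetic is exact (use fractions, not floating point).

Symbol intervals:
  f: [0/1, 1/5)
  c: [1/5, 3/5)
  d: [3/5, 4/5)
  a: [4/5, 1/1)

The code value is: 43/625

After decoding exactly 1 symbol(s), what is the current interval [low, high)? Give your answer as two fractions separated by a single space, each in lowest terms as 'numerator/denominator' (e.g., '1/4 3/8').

Answer: 0/1 1/5

Derivation:
Step 1: interval [0/1, 1/1), width = 1/1 - 0/1 = 1/1
  'f': [0/1 + 1/1*0/1, 0/1 + 1/1*1/5) = [0/1, 1/5) <- contains code 43/625
  'c': [0/1 + 1/1*1/5, 0/1 + 1/1*3/5) = [1/5, 3/5)
  'd': [0/1 + 1/1*3/5, 0/1 + 1/1*4/5) = [3/5, 4/5)
  'a': [0/1 + 1/1*4/5, 0/1 + 1/1*1/1) = [4/5, 1/1)
  emit 'f', narrow to [0/1, 1/5)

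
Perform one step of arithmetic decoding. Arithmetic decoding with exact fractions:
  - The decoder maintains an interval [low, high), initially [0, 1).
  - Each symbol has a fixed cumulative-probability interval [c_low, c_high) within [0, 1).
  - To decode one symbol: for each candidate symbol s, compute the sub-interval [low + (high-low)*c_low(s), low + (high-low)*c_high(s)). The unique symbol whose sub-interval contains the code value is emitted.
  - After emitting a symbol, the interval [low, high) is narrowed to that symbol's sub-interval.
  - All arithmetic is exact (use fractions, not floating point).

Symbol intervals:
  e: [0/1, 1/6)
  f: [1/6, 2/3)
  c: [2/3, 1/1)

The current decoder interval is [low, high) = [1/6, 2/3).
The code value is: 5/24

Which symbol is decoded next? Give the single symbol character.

Answer: e

Derivation:
Interval width = high − low = 2/3 − 1/6 = 1/2
Scaled code = (code − low) / width = (5/24 − 1/6) / 1/2 = 1/12
  e: [0/1, 1/6) ← scaled code falls here ✓
  f: [1/6, 2/3) 
  c: [2/3, 1/1) 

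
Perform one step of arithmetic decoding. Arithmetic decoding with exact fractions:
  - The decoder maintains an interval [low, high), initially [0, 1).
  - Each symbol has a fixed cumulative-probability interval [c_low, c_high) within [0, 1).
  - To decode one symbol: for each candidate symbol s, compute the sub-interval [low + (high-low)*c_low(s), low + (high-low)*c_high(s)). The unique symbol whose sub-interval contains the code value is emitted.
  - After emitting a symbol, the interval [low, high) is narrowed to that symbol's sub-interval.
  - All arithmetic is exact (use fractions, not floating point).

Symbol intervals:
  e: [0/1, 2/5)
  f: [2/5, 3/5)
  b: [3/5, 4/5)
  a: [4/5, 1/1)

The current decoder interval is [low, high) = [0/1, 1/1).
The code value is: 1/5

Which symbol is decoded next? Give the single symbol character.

Interval width = high − low = 1/1 − 0/1 = 1/1
Scaled code = (code − low) / width = (1/5 − 0/1) / 1/1 = 1/5
  e: [0/1, 2/5) ← scaled code falls here ✓
  f: [2/5, 3/5) 
  b: [3/5, 4/5) 
  a: [4/5, 1/1) 

Answer: e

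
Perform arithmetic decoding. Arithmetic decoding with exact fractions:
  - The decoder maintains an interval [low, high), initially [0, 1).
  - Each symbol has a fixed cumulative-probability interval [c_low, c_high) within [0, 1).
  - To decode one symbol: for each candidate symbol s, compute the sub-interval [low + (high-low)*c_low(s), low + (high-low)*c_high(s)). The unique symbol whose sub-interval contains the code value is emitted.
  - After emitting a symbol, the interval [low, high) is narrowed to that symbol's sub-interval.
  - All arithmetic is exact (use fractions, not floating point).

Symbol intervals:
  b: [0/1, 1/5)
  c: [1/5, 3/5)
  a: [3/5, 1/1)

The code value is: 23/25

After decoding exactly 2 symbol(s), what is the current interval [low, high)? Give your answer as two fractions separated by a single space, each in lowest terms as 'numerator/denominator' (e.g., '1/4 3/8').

Answer: 21/25 1/1

Derivation:
Step 1: interval [0/1, 1/1), width = 1/1 - 0/1 = 1/1
  'b': [0/1 + 1/1*0/1, 0/1 + 1/1*1/5) = [0/1, 1/5)
  'c': [0/1 + 1/1*1/5, 0/1 + 1/1*3/5) = [1/5, 3/5)
  'a': [0/1 + 1/1*3/5, 0/1 + 1/1*1/1) = [3/5, 1/1) <- contains code 23/25
  emit 'a', narrow to [3/5, 1/1)
Step 2: interval [3/5, 1/1), width = 1/1 - 3/5 = 2/5
  'b': [3/5 + 2/5*0/1, 3/5 + 2/5*1/5) = [3/5, 17/25)
  'c': [3/5 + 2/5*1/5, 3/5 + 2/5*3/5) = [17/25, 21/25)
  'a': [3/5 + 2/5*3/5, 3/5 + 2/5*1/1) = [21/25, 1/1) <- contains code 23/25
  emit 'a', narrow to [21/25, 1/1)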